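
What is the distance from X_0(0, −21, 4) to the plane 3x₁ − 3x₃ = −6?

√2

n = (3, 0, −3); n·P − (-6) = -6; |n| = 3√2; distance = 6/(3√2) = √2.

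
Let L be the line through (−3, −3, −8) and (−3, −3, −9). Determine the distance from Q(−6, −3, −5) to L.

A direction vector is d = (0, 0, −1).
AP = (−3, 0, 3), and AP × d = (0, −3, 0).
|AP × d|² = 9 and |d|² = 1, so the distance is √9 = 3.

3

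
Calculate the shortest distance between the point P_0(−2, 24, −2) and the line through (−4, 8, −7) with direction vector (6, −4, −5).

4√13

Direction vector d = (6, −4, −5).
AP = (2, 16, 5), and AP × d = (−60, 40, −104).
|AP × d|² = 16016 and |d|² = 77, so the distance is √(16016/77) = √208 = 4√13.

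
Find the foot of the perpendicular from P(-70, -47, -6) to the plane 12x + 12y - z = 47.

(-10, 13, -11)

n = (12, 12, -1), |n|² = 289, and n·P − 47 = -1445.
t = -1445/289 = -5, so the foot is P − t·n = (-70, -47, -6) − (-5)·(12, 12, -1) = (-10, 13, -11).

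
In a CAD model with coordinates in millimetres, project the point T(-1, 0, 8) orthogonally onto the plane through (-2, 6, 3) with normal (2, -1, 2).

n = (2, -1, 2), |n|² = 9, and n·T − (-4) = 18.
t = 18/9 = 2, so the foot is T − t·n = (-1, 0, 8) − 2·(2, -1, 2) = (-5, 2, 4).

(-5, 2, 4)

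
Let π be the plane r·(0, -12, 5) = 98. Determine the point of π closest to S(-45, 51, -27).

n = (0, -12, 5), |n|² = 169, and n·S − 98 = -845.
t = -845/169 = -5, so the foot is S − t·n = (-45, 51, -27) − (-5)·(0, -12, 5) = (-45, -9, -2).

(-45, -9, -2)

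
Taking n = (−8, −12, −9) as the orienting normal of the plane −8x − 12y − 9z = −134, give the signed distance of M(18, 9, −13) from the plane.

-1/17

n·M − (-134) = -1.
|n| = 17, so the signed distance is -1/17.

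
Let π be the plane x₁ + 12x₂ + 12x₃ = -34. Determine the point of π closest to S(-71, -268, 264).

n = (1, 12, 12), |n|² = 289, and n·S − (-34) = -85.
t = -85/289 = -5/17, so the foot is S − t·n = (-71, -268, 264) − (-5/17)·(1, 12, 12) = (-1202/17, -4496/17, 4548/17).

(-1202/17, -4496/17, 4548/17)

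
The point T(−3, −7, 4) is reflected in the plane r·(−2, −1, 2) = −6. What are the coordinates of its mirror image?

(9, -1, -8)

n = (−2, −1, 2), |n|² = 9, n·T − (-6) = 27, so t = 27/9 = 3.
Foot F = T − 3·n = (3, −4, −2); the reflection is 2F − T = (9, −1, −8).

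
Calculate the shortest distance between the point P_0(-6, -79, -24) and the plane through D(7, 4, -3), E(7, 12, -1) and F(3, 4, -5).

DE = (0, 8, 2) and DF = (-4, 0, -2), so a normal is n = DE × DF = (-16, -8, 32).
Then n·(-6, -79, -24) - (-240) = 200.
|n| = √(256 + 64 + 1024) = 8√21, so the distance is |200|/(8√21) = 25/√21.

25√21/21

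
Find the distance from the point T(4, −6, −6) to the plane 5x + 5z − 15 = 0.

5/√2

Normal vector n = (5, 0, 5), and n·(4, −6, −6) − 15 = −25.
|n| = √(25 + 0 + 25) = 5√2, so the distance is |-25|/(5√2) = 5√2/2.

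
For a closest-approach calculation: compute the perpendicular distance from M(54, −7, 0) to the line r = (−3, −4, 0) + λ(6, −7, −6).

3√241

Direction vector d = (6, −7, −6).
AP = (57, −3, 0); AP·d = 363, |AP|² = 3258, |d|² = 121.
distance² = |AP|² − (AP·d)²/|d|² = 3258 − 131769/121 = 2169, so the distance is 3√241.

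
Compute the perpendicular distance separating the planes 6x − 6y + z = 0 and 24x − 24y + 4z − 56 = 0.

14√73/73

Divide the second equation by 4 to match normals: 6x − 6y + z = 14.
With common normal n = (6, −6, 1) (|n| = √73), the distance is |0 − 14|/|n| = 14/√73.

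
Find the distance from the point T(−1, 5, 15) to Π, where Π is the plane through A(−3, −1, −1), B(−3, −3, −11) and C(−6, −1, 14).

4/√51

AB = (0, −2, −10) and AC = (−3, 0, 15), so a normal is n = AB × AC = (−30, 30, −6).
Then n·(−1, 5, 15) − 66 = 24.
|n| = √(900 + 900 + 36) = 6√51, so the distance is |24|/(6√51) = 4/√51.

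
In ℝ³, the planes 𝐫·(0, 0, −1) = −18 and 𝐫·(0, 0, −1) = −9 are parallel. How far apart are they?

Both planes have normal n = (0, 0, −1), |n| = 1. Any point on the first plane is at distance |(-9) − (-18)|/|n| = 9/1 = 9 from the second.

9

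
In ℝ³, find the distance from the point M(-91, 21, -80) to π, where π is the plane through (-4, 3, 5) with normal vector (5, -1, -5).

The plane has equation n·(r − (-4, 3, 5)) = 0, i.e. n·r = -48.
Then n·(-91, 21, -80) - (-48) = -28.
|n| = √(25 + 1 + 25) = √51, so the distance is |-28|/√51 = 28/√51.

28/√51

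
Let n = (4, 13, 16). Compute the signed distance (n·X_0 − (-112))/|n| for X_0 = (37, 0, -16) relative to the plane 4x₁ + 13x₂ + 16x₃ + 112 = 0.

n·X_0 − (-112) = 4.
|n| = 21, so the signed distance is 4/21.

4/21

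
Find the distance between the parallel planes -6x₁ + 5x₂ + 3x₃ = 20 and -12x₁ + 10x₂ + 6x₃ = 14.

Divide the second equation by 2 to match normals: -6x₁ + 5x₂ + 3x₃ = 7.
Both planes have normal n = (-6, 5, 3), |n| = √70. Any point on the first plane is at distance |7 − 20|/|n| = 13/√70 from the second.

13/√70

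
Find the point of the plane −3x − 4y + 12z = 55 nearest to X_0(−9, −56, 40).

(3, -40, -8)

n = (−3, −4, 12), |n|² = 169, and n·X_0 − 55 = 676.
t = 676/169 = 4, so the foot is X_0 − t·n = (−9, −56, 40) − 4·(−3, −4, 12) = (3, −40, −8).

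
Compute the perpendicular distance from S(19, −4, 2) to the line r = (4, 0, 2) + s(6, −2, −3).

Direction vector d = (6, −2, −3).
AP = (15, −4, 0); AP·d = 98, |AP|² = 241, |d|² = 49.
distance² = |AP|² − (AP·d)²/|d|² = 241 − 9604/49 = 45, so the distance is 3√5.

3√5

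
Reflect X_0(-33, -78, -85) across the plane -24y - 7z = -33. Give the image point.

(-33, 114, -29)

n = (0, -24, -7), |n|² = 625, n·X_0 − (-33) = 2500, so t = 2500/625 = 4.
Foot F = X_0 − 4·n = (-33, 18, -57); the reflection is 2F − X_0 = (-33, 114, -29).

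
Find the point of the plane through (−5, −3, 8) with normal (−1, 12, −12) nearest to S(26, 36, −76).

The perpendicular from S has direction n = (−1, 12, −12): r = (26, 36, −76) + μ(−1, 12, −12).
Substitute into the plane: n·(S + μn) = -127 gives 1318 + 289μ = -127, so μ = -5.
Foot = (26, 36, −76) + (-5)·(−1, 12, −12) = (31, −24, −16).

(31, -24, -16)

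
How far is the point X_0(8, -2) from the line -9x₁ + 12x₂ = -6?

6

The normal to the line is n = (-9, 12) with |n| = 15.
|n·X_0 − (-6)| = |-96 − (-6)| = 90, so the distance is 90/15 = 6.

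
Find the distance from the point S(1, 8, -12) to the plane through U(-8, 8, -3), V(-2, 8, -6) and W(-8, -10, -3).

UV = (6, 0, -3) and UW = (0, -18, 0), so a normal is n = UV × UW = (-54, 0, -108).
d = |(-54)·1 + (-108)·(-12) − 756| / √(2916 + 0 + 11664) = |486| / (54√5) = 9√5/5.

9/√5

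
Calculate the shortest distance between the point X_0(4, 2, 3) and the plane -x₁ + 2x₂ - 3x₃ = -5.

Normal vector n = (-1, 2, -3), and n·(4, 2, 3) - (-5) = -4.
|n| = √(1 + 4 + 9) = √14, so the distance is |-4|/√14 = 4/√14.

4/√14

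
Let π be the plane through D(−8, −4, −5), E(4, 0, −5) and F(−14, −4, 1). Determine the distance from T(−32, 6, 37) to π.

12√11/11

DE = (12, 4, 0) and DF = (−6, 0, 6), so a normal is n = DE × DF = (24, −72, 24).
n = (24, −72, 24); n·P − (-24) = -288; |n| = 24√11; distance = 288/(24√11) = 12/√11.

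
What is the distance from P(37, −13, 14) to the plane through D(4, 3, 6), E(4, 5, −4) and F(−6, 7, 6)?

DE = (0, 2, −10) and DF = (−10, 4, 0), so a normal is n = DE × DF = (40, 100, 20).
Then n·(37, −13, 14) − 580 = −120.
|n| = √(1600 + 10000 + 400) = 20√30, so the distance is |-120|/(20√30) = √30/5.

6/√30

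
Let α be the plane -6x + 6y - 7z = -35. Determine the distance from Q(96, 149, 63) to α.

8

n = (-6, 6, -7); n·P − (-35) = -88; |n| = 11; distance = 88/11 = 8.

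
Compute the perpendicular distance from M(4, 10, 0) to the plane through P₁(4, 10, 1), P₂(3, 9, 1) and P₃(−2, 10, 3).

P₁P₂ = (−1, −1, 0) and P₁P₃ = (−6, 0, 2), so a normal is n = P₁P₂ × P₁P₃ = (−2, 2, −6).
Then n·(4, 10, 0) − 6 = 6.
|n| = √(4 + 4 + 36) = 2√11, so the distance is |6|/(2√11) = 3/√11.

3/√11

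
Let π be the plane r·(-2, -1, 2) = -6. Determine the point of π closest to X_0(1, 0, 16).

(9, 4, 8)

n = (-2, -1, 2), |n|² = 9, and n·X_0 − (-6) = 36.
t = 36/9 = 4, so the foot is X_0 − t·n = (1, 0, 16) − 4·(-2, -1, 2) = (9, 4, 8).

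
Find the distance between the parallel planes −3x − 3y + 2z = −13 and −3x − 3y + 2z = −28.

With common normal n = (−3, −3, 2) (|n| = √22), the distance is |(-13) − (-28)|/|n| = 15/√22 = 15√22/22.

15√22/22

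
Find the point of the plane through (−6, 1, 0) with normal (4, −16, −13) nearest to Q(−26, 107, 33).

n = (4, −16, −13), |n|² = 441, and n·Q − (-40) = -2205.
t = -2205/441 = -5, so the foot is Q − t·n = (−26, 107, 33) − (-5)·(4, −16, −13) = (−6, 27, −32).

(-6, 27, -32)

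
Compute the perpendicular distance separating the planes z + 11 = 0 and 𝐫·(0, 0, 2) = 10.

Divide the second equation by 2 to match normals: z = 5.
With common normal n = (0, 0, 1) (|n| = 1), the distance is |(-11) − 5|/|n| = 16/1 = 16.

16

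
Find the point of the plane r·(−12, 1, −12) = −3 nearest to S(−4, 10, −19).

The perpendicular from S has direction n = (−12, 1, −12): r = (−4, 10, −19) + λ(−12, 1, −12).
Substitute into the plane: n·(S + λn) = -3 gives 286 + 289λ = -3, so λ = -1.
Foot = (−4, 10, −19) + (-1)·(−12, 1, −12) = (8, 9, −7).

(8, 9, -7)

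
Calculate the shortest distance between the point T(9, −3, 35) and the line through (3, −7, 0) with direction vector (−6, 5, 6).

Direction vector d = (−6, 5, 6).
AP = (6, 4, 35); AP·d = 194, |AP|² = 1277, |d|² = 97.
distance² = |AP|² − (AP·d)²/|d|² = 1277 − 37636/97 = 889, so the distance is √889.

√889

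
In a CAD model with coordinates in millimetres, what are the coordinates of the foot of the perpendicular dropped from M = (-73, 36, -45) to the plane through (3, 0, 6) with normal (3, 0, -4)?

(-1753/25, 36, -1221/25)

The perpendicular from M has direction n = (3, 0, -4): r = (-73, 36, -45) + μ(3, 0, -4).
Substitute into the plane: n·(M + μn) = -15 gives -39 + 25μ = -15, so μ = 24/25.
Foot = (-73, 36, -45) + (24/25)·(3, 0, -4) = (-1753/25, 36, -1221/25).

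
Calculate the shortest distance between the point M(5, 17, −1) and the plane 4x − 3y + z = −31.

d = |4·5 + (-3)·17 + 1·(-1) − (-31)| / √(16 + 9 + 1) = |-1| / √26 = √26/26.

√26/26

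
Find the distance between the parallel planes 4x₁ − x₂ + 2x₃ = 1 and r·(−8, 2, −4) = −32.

Divide the second equation by -2 to match normals: 4x₁ − x₂ + 2x₃ = 16.
Both planes have normal n = (4, −1, 2), |n| = √21. Any point on the first plane is at distance |16 − 1|/|n| = 15/√21 from the second.

5√21/7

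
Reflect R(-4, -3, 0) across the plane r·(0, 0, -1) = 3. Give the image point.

(-4, -3, -6)

With n = (0, 0, -1), the signed offset is (n·R − 3)/|n|² = -3/1 = -3.
R' = R − 2t·n = (-4, -3, 0) − (-6)·(0, 0, -1) = (-4, -3, -6).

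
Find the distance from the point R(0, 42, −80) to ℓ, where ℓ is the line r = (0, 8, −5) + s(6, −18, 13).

2√505

Direction vector d = (6, −18, 13).
AP = (0, 34, −75); AP·d = -1587, |AP|² = 6781, |d|² = 529.
distance² = |AP|² − (AP·d)²/|d|² = 6781 − 2518569/529 = 2020, so the distance is 2√505.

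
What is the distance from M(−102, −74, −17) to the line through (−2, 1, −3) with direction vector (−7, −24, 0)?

Direction vector d = (−7, −24, 0).
AP = (−100, −75, −14); AP·d = 2500, |AP|² = 15821, |d|² = 625.
distance² = |AP|² − (AP·d)²/|d|² = 15821 − 6250000/625 = 5821, so the distance is √5821.

√5821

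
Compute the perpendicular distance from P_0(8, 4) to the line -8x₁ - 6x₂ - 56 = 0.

d = |(-8)·8 + (-6)·4 − 56| / √(64 + 36) = |-144|/10 = 72/5.

72/5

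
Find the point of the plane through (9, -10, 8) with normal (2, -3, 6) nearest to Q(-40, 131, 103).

The perpendicular from Q has direction n = (2, -3, 6): r = (-40, 131, 103) + t(2, -3, 6).
Substitute into the plane: n·(Q + tn) = 96 gives 145 + 49t = 96, so t = -1.
Foot = (-40, 131, 103) + (-1)·(2, -3, 6) = (-42, 134, 97).

(-42, 134, 97)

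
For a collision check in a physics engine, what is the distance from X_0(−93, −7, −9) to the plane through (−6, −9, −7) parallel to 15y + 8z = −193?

Parallel planes share the normal n = (0, 15, 8); since (−6, −9, −7) lies on the plane, its equation is 15y + 8z = -191.
n = (0, 15, 8); n·P − (-191) = 14; |n| = 17; distance = 14/17.

14/17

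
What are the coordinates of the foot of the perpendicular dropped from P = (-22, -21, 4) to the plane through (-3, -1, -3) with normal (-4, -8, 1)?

(-10, 3, 1)

n = (-4, -8, 1), |n|² = 81, and n·P − 17 = 243.
t = 243/81 = 3, so the foot is P − t·n = (-22, -21, 4) − 3·(-4, -8, 1) = (-10, 3, 1).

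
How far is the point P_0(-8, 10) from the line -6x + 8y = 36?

The normal to the line is n = (-6, 8) with |n| = 10.
|n·P_0 − 36| = |128 − 36| = 92, so the distance is 92/10 = 46/5.

46/5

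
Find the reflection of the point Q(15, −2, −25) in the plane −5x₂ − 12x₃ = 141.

(15, 8, -1)

With n = (0, −5, −12), the signed offset is (n·Q − 141)/|n|² = 169/169 = 1.
Q' = Q − 2t·n = (15, −2, −25) − 2·(0, −5, −12) = (15, 8, −1).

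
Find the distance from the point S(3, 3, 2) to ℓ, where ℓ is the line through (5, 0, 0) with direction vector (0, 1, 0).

Direction vector d = (0, 1, 0).
AP = (−2, 3, 2), and AP × d = (−2, 0, −2).
|AP × d|² = 8 and |d|² = 1, so the distance is √8 = 2√2.

2√2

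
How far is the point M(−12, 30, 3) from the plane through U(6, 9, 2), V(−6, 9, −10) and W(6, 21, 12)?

UV = (−12, 0, −12) and UW = (0, 12, 10), so a normal is n = UV × UW = (144, 120, −144).
d = |144·(-12) + 120·30 + (-144)·3 − 1656| / √(20736 + 14400 + 20736) = |-216| / (24√97) = 9/√97.

9/√97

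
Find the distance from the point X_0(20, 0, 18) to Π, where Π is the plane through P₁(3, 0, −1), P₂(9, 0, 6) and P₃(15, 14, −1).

5/11

P₁P₂ = (6, 0, 7) and P₁P₃ = (12, 14, 0), so a normal is n = P₁P₂ × P₁P₃ = (−98, 84, 84).
Then n·(20, 0, 18) − (−378) = −70.
|n| = √(9604 + 7056 + 7056) = 154, so the distance is |-70|/154 = 5/11.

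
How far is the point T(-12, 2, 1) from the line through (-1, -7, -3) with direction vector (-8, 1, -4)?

Direction vector d = (-8, 1, -4).
AP = (-11, 9, 4), and AP × d = (-40, -76, 61).
|AP × d|² = 11097 and |d|² = 81, so the distance is √(11097/81) = √137.

√137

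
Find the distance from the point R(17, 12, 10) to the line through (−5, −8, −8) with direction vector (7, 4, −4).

Direction vector d = (7, 4, −4).
AP = (22, 20, 18); AP·d = 162, |AP|² = 1208, |d|² = 81.
distance² = |AP|² − (AP·d)²/|d|² = 1208 − 26244/81 = 884, so the distance is 2√221.

2√221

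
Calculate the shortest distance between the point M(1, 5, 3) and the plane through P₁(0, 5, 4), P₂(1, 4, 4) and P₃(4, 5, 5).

5/(3√2)

P₁P₂ = (1, −1, 0) and P₁P₃ = (4, 0, 1), so a normal is n = P₁P₂ × P₁P₃ = (−1, −1, 4).
Then n·(1, 5, 3) − 11 = −5.
|n| = √(1 + 1 + 16) = 3√2, so the distance is |-5|/(3√2) = 5/(3√2).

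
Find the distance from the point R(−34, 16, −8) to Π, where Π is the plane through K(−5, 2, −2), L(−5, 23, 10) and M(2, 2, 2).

KL = (0, 21, 12) and KM = (7, 0, 4), so a normal is n = KL × KM = (84, 84, −147).
d = |84·(-34) + 84·16 + (-147)·(-8) − 42| / √(7056 + 7056 + 21609) = |-378| / 189 = 2.

2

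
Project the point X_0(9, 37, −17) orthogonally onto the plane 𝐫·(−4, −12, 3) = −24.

(-3, 1, -8)

The perpendicular from X_0 has direction n = (−4, −12, 3): r = (9, 37, −17) + λ(−4, −12, 3).
Substitute into the plane: n·(X_0 + λn) = -24 gives -531 + 169λ = -24, so λ = 3.
Foot = (9, 37, −17) + 3·(−4, −12, 3) = (−3, 1, −8).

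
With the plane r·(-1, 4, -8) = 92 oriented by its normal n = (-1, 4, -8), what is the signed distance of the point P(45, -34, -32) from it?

-17/9

n·P − 92 = -17.
|n| = 9, so the signed distance is -17/9.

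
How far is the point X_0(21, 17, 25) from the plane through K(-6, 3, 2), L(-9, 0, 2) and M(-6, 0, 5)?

10√3/3

KL = (-3, -3, 0) and KM = (0, -3, 3), so a normal is n = KL × KM = (-9, 9, 9).
d = |(-9)·21 + 9·17 + 9·25 − 99| / √(81 + 81 + 81) = |90| / (9√3) = 10/√3.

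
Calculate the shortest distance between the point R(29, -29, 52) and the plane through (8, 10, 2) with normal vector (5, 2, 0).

27√29/29

The plane has equation n·(r − (8, 10, 2)) = 0, i.e. n·r = 60.
n = (5, 2, 0); n·P − 60 = 27; |n| = √29; distance = 27/√29.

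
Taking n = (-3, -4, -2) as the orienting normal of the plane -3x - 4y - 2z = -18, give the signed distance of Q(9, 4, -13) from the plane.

n·Q − (-18) = 1.
|n| = √29, so the signed distance is 1/√29.

1/√29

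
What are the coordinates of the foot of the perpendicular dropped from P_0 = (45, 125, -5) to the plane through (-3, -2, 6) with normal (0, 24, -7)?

The perpendicular from P_0 has direction n = (0, 24, -7): r = (45, 125, -5) + λ(0, 24, -7).
Substitute into the plane: n·(P_0 + λn) = -90 gives 3035 + 625λ = -90, so λ = -5.
Foot = (45, 125, -5) + (-5)·(0, 24, -7) = (45, 5, 30).

(45, 5, 30)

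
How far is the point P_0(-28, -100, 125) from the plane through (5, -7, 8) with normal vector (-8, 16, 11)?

The plane has equation n·(r − (5, -7, 8)) = 0, i.e. n·r = -64.
Then n·(-28, -100, 125) - (-64) = 63.
|n| = √(64 + 256 + 121) = 21, so the distance is |63|/21 = 3.

3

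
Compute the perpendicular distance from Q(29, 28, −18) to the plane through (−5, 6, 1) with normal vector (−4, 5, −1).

7/√42

The plane has equation n·(r − (−5, 6, 1)) = 0, i.e. n·r = 49.
Then n·(29, 28, −18) − 49 = −7.
|n| = √(16 + 25 + 1) = √42, so the distance is |-7|/√42 = √42/6.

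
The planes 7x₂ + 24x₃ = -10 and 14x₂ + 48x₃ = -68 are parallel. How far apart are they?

Divide the second equation by 2 to match normals: 7x₂ + 24x₃ = -34.
With common normal n = (0, 7, 24) (|n| = 25), the distance is |(-10) − (-34)|/|n| = 24/25.

24/25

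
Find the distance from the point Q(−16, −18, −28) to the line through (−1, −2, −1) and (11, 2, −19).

33

A direction vector is d = (12, 4, −18).
AP = (−15, −16, −27); AP·d = 242, |AP|² = 1210, |d|² = 484.
distance² = |AP|² − (AP·d)²/|d|² = 1210 − 58564/484 = 1089, so the distance is 33.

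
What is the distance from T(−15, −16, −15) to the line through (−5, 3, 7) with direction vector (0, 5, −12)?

2√194

Direction vector d = (0, 5, −12).
AP = (−10, −19, −22); AP·d = 169, |AP|² = 945, |d|² = 169.
distance² = |AP|² − (AP·d)²/|d|² = 945 − 28561/169 = 776, so the distance is 2√194.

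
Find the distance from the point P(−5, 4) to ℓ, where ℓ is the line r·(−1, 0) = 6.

1

The normal to the line is n = (−1, 0) with |n| = 1.
|n·P − 6| = |5 − 6| = 1, so the distance is 1/1 = 1.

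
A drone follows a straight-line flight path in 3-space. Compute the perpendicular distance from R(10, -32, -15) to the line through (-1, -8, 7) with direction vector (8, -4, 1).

Direction vector d = (8, -4, 1).
AP = (11, -24, -22), and AP × d = (-112, -187, 148).
|AP × d|² = 69417 and |d|² = 81, so the distance is √(69417/81) = √857.

√857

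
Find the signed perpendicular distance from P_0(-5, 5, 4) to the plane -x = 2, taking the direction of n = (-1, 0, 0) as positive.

n·P_0 − 2 = 3.
|n| = 1, so the signed distance is 3/1 = 3.

3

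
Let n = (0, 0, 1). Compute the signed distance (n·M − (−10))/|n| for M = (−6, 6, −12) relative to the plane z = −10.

n·M − (-10) = -2.
|n| = 1, so the signed distance is -2/1 = -2.

-2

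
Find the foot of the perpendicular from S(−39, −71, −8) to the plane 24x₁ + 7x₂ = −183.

n = (24, 7, 0), |n|² = 625, and n·S − (-183) = -1250.
t = -1250/625 = -2, so the foot is S − t·n = (−39, −71, −8) − (-2)·(24, 7, 0) = (9, −57, −8).

(9, -57, -8)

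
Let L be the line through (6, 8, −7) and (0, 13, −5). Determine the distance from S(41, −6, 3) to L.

√481

A direction vector is d = (−6, 5, 2).
AP = (35, −14, 10); AP·d = -260, |AP|² = 1521, |d|² = 65.
distance² = |AP|² − (AP·d)²/|d|² = 1521 − 67600/65 = 481, so the distance is √481.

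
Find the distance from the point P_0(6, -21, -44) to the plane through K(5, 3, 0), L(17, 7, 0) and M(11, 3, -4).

KL = (12, 4, 0) and KM = (6, 0, -4), so a normal is n = KL × KM = (-16, 48, -24).
Then n·(6, -21, -44) - 64 = -112.
|n| = √(256 + 2304 + 576) = 56, so the distance is |-112|/56 = 2.

2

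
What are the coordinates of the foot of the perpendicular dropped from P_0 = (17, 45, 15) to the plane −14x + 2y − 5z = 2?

n = (−14, 2, −5), |n|² = 225, and n·P_0 − 2 = -225.
t = -225/225 = -1, so the foot is P_0 − t·n = (17, 45, 15) − (-1)·(−14, 2, −5) = (3, 47, 10).

(3, 47, 10)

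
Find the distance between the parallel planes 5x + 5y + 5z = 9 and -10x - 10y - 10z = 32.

Divide the second equation by -2 to match normals: 5x + 5y + 5z = -16.
With common normal n = (5, 5, 5) (|n| = 5√3), the distance is |9 − (-16)|/|n| = 25/(5√3) = 5/√3.

5/√3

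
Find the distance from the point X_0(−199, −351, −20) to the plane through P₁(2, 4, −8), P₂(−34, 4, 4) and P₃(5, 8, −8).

9

P₁P₂ = (−36, 0, 12) and P₁P₃ = (3, 4, 0), so a normal is n = P₁P₂ × P₁P₃ = (−48, 36, −144).
Then n·(−199, −351, −20) − 1200 = −1404.
|n| = √(2304 + 1296 + 20736) = 156, so the distance is |-1404|/156 = 9.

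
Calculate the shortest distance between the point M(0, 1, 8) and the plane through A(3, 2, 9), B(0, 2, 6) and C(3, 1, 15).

4/√38

AB = (-3, 0, -3) and AC = (0, -1, 6), so a normal is n = AB × AC = (-3, 18, 3).
Then n·(0, 1, 8) - 54 = -12.
|n| = √(9 + 324 + 9) = 3√38, so the distance is |-12|/(3√38) = 2√38/19.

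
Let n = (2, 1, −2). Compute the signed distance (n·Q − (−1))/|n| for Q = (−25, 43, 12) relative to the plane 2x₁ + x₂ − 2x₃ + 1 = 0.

-10

n·Q − (-1) = -30.
|n| = 3, so the signed distance is -30/3 = -10.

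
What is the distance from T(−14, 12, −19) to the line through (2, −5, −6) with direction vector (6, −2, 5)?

√129

Direction vector d = (6, −2, 5).
AP = (−16, 17, −13); AP·d = -195, |AP|² = 714, |d|² = 65.
distance² = |AP|² − (AP·d)²/|d|² = 714 − 38025/65 = 129, so the distance is √129.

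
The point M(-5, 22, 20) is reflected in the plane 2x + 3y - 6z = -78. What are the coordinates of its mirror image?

(-43/7, 142/7, 164/7)

n = (2, 3, -6), |n|² = 49, n·M − (-78) = 14, so t = 14/49 = 2/7.
Foot F = M − (2/7)·n = (-39/7, 148/7, 152/7); the reflection is 2F − M = (-43/7, 142/7, 164/7).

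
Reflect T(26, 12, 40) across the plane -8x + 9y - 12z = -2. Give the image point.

n = (-8, 9, -12), |n|² = 289, n·T − (-2) = -578, so t = -578/289 = -2.
Foot F = T − (-2)·n = (10, 30, 16); the reflection is 2F − T = (-6, 48, -8).

(-6, 48, -8)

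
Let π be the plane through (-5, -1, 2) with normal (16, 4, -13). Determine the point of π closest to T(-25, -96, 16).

n = (16, 4, -13), |n|² = 441, and n·T − (-110) = -882.
t = -882/441 = -2, so the foot is T − t·n = (-25, -96, 16) − (-2)·(16, 4, -13) = (7, -88, -10).

(7, -88, -10)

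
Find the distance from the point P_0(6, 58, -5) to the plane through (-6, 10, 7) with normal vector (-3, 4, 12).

The plane has equation n·(r − (-6, 10, 7)) = 0, i.e. n·r = 142.
Then n·(6, 58, -5) - 142 = 12.
|n| = √(9 + 16 + 144) = 13, so the distance is |12|/13 = 12/13.

12/13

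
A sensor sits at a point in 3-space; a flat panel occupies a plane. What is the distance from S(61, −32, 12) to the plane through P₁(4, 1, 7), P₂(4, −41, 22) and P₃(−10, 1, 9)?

P₁P₂ = (0, −42, 15) and P₁P₃ = (−14, 0, 2), so a normal is n = P₁P₂ × P₁P₃ = (−84, −210, −588).
n = (−84, −210, −588); n·P − (-4662) = -798; |n| = 630; distance = 798/630 = 19/15.

19/15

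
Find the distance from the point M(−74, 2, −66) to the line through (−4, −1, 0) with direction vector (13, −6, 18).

Direction vector d = (13, −6, 18).
AP = (−70, 3, −66); AP·d = -2116, |AP|² = 9265, |d|² = 529.
distance² = |AP|² − (AP·d)²/|d|² = 9265 − 4477456/529 = 801, so the distance is 3√89.

3√89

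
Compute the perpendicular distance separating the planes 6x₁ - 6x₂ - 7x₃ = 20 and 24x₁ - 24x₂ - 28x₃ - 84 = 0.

1/11

Divide the second equation by 4 to match normals: 6x₁ - 6x₂ - 7x₃ = 21.
With common normal n = (6, -6, -7) (|n| = 11), the distance is |20 − 21|/|n| = 1/11.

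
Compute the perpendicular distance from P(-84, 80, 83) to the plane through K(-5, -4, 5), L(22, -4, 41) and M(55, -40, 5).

6/5

KL = (27, 0, 36) and KM = (60, -36, 0), so a normal is n = KL × KM = (1296, 2160, -972).
d = |1296·(-84) + 2160·80 + (-972)·83 − (-19980)| / √(1679616 + 4665600 + 944784) = |3240| / 2700 = 6/5.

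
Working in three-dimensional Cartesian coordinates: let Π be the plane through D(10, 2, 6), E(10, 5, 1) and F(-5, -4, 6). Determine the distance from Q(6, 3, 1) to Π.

2/√38

DE = (0, 3, -5) and DF = (-15, -6, 0), so a normal is n = DE × DF = (-30, 75, 45).
n = (-30, 75, 45); n·P − 120 = -30; |n| = 15√38; distance = 30/(15√38) = 2/√38.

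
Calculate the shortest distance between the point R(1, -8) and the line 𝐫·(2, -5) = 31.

11/√29

d = |2·1 + (-5)·(-8) − 31| / √(4 + 25) = |11|/√29 = 11√29/29.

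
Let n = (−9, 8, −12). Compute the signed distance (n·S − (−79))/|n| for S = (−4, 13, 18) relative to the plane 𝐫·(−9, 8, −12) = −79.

n·S − (-79) = 3.
|n| = 17, so the signed distance is 3/17.

3/17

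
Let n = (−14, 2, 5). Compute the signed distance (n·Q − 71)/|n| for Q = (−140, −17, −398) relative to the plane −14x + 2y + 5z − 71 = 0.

n·Q − 71 = -135.
|n| = 15, so the signed distance is -135/15 = -9.

-9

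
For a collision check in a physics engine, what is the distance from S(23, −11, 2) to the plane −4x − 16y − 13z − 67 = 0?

3/7

n = (−4, −16, −13); n·P − 67 = -9; |n| = 21; distance = 9/21 = 3/7.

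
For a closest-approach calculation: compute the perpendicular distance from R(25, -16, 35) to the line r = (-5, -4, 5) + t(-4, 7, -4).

18√2

Direction vector d = (-4, 7, -4).
AP = (30, -12, 30); AP·d = -324, |AP|² = 1944, |d|² = 81.
distance² = |AP|² − (AP·d)²/|d|² = 1944 − 104976/81 = 648, so the distance is 18√2.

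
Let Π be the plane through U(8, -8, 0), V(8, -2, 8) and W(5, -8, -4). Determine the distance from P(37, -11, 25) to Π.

29√41/41

UV = (0, 6, 8) and UW = (-3, 0, -4), so a normal is n = UV × UW = (-24, -24, 18).
Then n·(37, -11, 25) - 0 = -174.
|n| = √(576 + 576 + 324) = 6√41, so the distance is |-174|/(6√41) = 29/√41.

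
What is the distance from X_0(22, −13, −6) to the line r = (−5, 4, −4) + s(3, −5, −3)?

Direction vector d = (3, −5, −3).
AP = (27, −17, −2), and AP × d = (41, 75, −84).
|AP × d|² = 14362 and |d|² = 43, so the distance is √(14362/43) = √334.

√334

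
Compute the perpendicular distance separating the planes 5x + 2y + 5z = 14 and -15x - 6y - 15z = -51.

1/√6

Divide the second equation by -3 to match normals: 5x + 2y + 5z = 17.
With common normal n = (5, 2, 5) (|n| = 3√6), the distance is |14 − 17|/|n| = 3/(3√6) = 1/√6.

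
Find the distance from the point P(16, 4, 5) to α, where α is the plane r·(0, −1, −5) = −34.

5/√26

n = (0, −1, −5); n·P − (-34) = 5; |n| = √26; distance = 5/√26 = 5√26/26.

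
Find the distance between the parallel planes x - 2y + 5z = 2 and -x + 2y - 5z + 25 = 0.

23√30/30

Divide the second equation by -1 to match normals: x - 2y + 5z = 25.
With common normal n = (1, -2, 5) (|n| = √30), the distance is |2 − 25|/|n| = 23/√30.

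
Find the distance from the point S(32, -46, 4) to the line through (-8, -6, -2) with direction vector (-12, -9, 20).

2√809

Direction vector d = (-12, -9, 20).
AP = (40, -40, 6); AP·d = 0, |AP|² = 3236, |d|² = 625.
distance² = |AP|² − (AP·d)²/|d|² = 3236 − 0/625 = 3236, so the distance is 2√809.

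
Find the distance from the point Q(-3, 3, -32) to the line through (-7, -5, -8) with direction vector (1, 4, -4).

8√2

Direction vector d = (1, 4, -4).
AP = (4, 8, -24), and AP × d = (64, -8, 8).
|AP × d|² = 4224 and |d|² = 33, so the distance is √(4224/33) = √128 = 8√2.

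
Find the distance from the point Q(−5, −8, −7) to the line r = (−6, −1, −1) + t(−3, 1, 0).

Direction vector d = (−3, 1, 0).
AP = (1, −7, −6); AP·d = -10, |AP|² = 86, |d|² = 10.
distance² = |AP|² − (AP·d)²/|d|² = 86 − 100/10 = 76, so the distance is 2√19.

2√19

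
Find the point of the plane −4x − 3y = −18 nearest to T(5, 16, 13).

(-3, 10, 13)

n = (−4, −3, 0), |n|² = 25, and n·T − (-18) = -50.
t = -50/25 = -2, so the foot is T − t·n = (5, 16, 13) − (-2)·(−4, −3, 0) = (−3, 10, 13).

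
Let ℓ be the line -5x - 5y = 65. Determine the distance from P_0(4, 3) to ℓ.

10√2

The normal to the line is n = (-5, -5) with |n| = 5√2.
|n·P_0 − 65| = |-35 − 65| = 100, so the distance is 100/(5√2) = 10√2.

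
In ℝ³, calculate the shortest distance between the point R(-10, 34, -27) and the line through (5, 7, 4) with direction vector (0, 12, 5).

Direction vector d = (0, 12, 5).
AP = (-15, 27, -31); AP·d = 169, |AP|² = 1915, |d|² = 169.
distance² = |AP|² − (AP·d)²/|d|² = 1915 − 28561/169 = 1746, so the distance is 3√194.

3√194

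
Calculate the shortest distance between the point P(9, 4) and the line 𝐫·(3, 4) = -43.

86/5

d = |3·9 + 4·4 − (-43)| / √(9 + 16) = |86|/5 = 86/5.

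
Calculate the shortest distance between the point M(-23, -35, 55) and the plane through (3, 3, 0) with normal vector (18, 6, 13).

The plane has equation n·(r − (3, 3, 0)) = 0, i.e. n·r = 72.
n = (18, 6, 13); n·P − 72 = 19; |n| = 23; distance = 19/23.

19/23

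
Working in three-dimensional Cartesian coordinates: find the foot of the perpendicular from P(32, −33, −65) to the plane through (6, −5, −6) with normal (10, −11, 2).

(12, -11, -69)

n = (10, −11, 2), |n|² = 225, and n·P − 103 = 450.
t = 450/225 = 2, so the foot is P − t·n = (32, −33, −65) − 2·(10, −11, 2) = (12, −11, −69).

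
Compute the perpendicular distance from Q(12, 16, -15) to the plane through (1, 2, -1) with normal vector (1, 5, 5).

The plane has equation n·(r − (1, 2, -1)) = 0, i.e. n·r = 6.
n = (1, 5, 5); n·P − 6 = 11; |n| = √51; distance = 11/√51.

11/√51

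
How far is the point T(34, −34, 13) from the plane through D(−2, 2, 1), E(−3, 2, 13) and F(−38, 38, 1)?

DE = (−1, 0, 12) and DF = (−36, 36, 0), so a normal is n = DE × DF = (−432, −432, −36).
d = |(-432)·34 + (-432)·(-34) + (-36)·13 − (-36)| / √(186624 + 186624 + 1296) = |-432| / 612 = 12/17.

12/17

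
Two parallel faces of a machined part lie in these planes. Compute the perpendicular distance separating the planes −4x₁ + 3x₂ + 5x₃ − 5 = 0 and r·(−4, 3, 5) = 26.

Both planes have normal n = (−4, 3, 5), |n| = 5√2. Any point on the first plane is at distance |26 − 5|/|n| = 21/(5√2) = 21√2/10 from the second.

21√2/10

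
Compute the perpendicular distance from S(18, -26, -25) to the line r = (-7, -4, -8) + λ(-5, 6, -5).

√1054

Direction vector d = (-5, 6, -5).
AP = (25, -22, -17); AP·d = -172, |AP|² = 1398, |d|² = 86.
distance² = |AP|² − (AP·d)²/|d|² = 1398 − 29584/86 = 1054, so the distance is √1054.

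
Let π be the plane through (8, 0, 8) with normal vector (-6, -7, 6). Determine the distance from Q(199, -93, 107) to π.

9

The plane has equation n·(r − (8, 0, 8)) = 0, i.e. n·r = 0.
Then n·(199, -93, 107) - 0 = 99.
|n| = √(36 + 49 + 36) = 11, so the distance is |99|/11 = 9.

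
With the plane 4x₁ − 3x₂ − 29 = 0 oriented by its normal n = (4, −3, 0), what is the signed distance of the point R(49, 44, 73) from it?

n·R − 29 = 35.
|n| = 5, so the signed distance is 35/5 = 7.

7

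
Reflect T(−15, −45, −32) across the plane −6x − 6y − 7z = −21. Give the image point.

With n = (−6, −6, −7), the signed offset is (n·T − (-21))/|n|² = 605/121 = 5.
T' = T − 2t·n = (−15, −45, −32) − 10·(−6, −6, −7) = (45, 15, 38).

(45, 15, 38)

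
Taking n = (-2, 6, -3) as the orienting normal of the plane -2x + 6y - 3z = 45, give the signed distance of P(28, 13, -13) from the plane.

n·P − 45 = 16.
|n| = 7, so the signed distance is 16/7.

16/7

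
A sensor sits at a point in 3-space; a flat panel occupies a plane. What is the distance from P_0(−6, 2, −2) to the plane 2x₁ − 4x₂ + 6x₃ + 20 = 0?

Normal vector n = (2, −4, 6), and n·(−6, 2, −2) − (−20) = −12.
|n| = √(4 + 16 + 36) = 2√14, so the distance is |-12|/(2√14) = 6/√14.

6/√14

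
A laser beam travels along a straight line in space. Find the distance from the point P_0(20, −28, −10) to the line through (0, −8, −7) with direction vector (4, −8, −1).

Direction vector d = (4, −8, −1).
AP = (20, −20, −3); AP·d = 243, |AP|² = 809, |d|² = 81.
distance² = |AP|² − (AP·d)²/|d|² = 809 − 59049/81 = 80, so the distance is 4√5.

4√5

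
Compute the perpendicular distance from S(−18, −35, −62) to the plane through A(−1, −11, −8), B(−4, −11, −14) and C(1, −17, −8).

AB = (−3, 0, −6) and AC = (2, −6, 0), so a normal is n = AB × AC = (−36, −12, 18).
n = (−36, −12, 18); n·P − 24 = -72; |n| = 42; distance = 72/42 = 12/7.

12/7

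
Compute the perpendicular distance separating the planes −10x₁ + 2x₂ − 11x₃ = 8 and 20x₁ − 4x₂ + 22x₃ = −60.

22/15

Divide the second equation by -2 to match normals: −10x₁ + 2x₂ − 11x₃ = 30.
Both planes have normal n = (−10, 2, −11), |n| = 15. Any point on the first plane is at distance |30 − 8|/|n| = 22/15 from the second.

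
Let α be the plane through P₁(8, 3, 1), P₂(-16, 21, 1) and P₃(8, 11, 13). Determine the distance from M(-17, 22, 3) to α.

13/17

P₁P₂ = (-24, 18, 0) and P₁P₃ = (0, 8, 12), so a normal is n = P₁P₂ × P₁P₃ = (216, 288, -192).
n = (216, 288, -192); n·P − 2400 = -312; |n| = 408; distance = 312/408 = 13/17.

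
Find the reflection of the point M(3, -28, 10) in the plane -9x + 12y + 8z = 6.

With n = (-9, 12, 8), the signed offset is (n·M − 6)/|n|² = -289/289 = -1.
M' = M − 2t·n = (3, -28, 10) − (-2)·(-9, 12, 8) = (-15, -4, 26).

(-15, -4, 26)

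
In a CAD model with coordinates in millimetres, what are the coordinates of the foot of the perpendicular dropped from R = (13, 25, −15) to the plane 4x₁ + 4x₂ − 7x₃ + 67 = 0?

n = (4, 4, −7), |n|² = 81, and n·R − (-67) = 324.
t = 324/81 = 4, so the foot is R − t·n = (13, 25, −15) − 4·(4, 4, −7) = (−3, 9, 13).

(-3, 9, 13)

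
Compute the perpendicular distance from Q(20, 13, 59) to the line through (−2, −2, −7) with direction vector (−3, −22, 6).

√5065

Direction vector d = (−3, −22, 6).
AP = (22, 15, 66), and AP × d = (1542, −330, −439).
|AP × d|² = 2679385 and |d|² = 529, so the distance is √(2679385/529) = √5065.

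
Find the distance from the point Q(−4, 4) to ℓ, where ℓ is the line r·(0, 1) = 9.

The normal to the line is n = (0, 1) with |n| = 1.
|n·Q − 9| = |4 − 9| = 5, so the distance is 5/1 = 5.

5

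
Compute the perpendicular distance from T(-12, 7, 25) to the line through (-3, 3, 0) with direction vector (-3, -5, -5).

Direction vector d = (-3, -5, -5).
AP = (-9, 4, 25), and AP × d = (105, -120, 57).
|AP × d|² = 28674 and |d|² = 59, so the distance is √(28674/59) = √486 = 9√6.

9√6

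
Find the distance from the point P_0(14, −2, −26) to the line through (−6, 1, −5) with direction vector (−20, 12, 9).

15

Direction vector d = (−20, 12, 9).
AP = (20, −3, −21), and AP × d = (225, 240, 180).
|AP × d|² = 140625 and |d|² = 625, so the distance is √(140625/625) = √225 = 15.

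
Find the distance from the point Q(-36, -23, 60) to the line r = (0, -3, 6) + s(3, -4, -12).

6√53

Direction vector d = (3, -4, -12).
AP = (-36, -20, 54); AP·d = -676, |AP|² = 4612, |d|² = 169.
distance² = |AP|² − (AP·d)²/|d|² = 4612 − 456976/169 = 1908, so the distance is 6√53.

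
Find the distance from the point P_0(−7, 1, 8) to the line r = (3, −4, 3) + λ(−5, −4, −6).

5√6

Direction vector d = (−5, −4, −6).
AP = (−10, 5, 5); AP·d = 0, |AP|² = 150, |d|² = 77.
distance² = |AP|² − (AP·d)²/|d|² = 150 − 0/77 = 150, so the distance is 5√6.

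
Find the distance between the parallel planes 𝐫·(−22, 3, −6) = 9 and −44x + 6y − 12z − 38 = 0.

10/23

Divide the second equation by 2 to match normals: −22x + 3y − 6z = 19.
With common normal n = (−22, 3, −6) (|n| = 23), the distance is |9 − 19|/|n| = 10/23.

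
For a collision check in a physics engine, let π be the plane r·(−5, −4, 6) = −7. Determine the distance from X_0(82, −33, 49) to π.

23√77/77

Normal vector n = (−5, −4, 6), and n·(82, −33, 49) − (−7) = 23.
|n| = √(25 + 16 + 36) = √77, so the distance is |23|/√77 = 23/√77.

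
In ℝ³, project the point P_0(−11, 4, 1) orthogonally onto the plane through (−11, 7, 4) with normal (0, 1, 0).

The perpendicular from P_0 has direction n = (0, 1, 0): r = (−11, 4, 1) + μ(0, 1, 0).
Substitute into the plane: n·(P_0 + μn) = 7 gives 4 + 1μ = 7, so μ = 3.
Foot = (−11, 4, 1) + 3·(0, 1, 0) = (−11, 7, 1).

(-11, 7, 1)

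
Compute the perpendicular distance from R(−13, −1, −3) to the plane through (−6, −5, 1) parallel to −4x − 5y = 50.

Parallel planes share the normal n = (−4, −5, 0); since (−6, −5, 1) lies on the plane, its equation is −4x − 5y = 49.
Then n·(−13, −1, −3) − 49 = 8.
|n| = √(16 + 25 + 0) = √41, so the distance is |8|/√41 = 8/√41.

8√41/41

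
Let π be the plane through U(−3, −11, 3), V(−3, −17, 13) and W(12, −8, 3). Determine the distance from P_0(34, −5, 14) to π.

UV = (0, −6, 10) and UW = (15, 3, 0), so a normal is n = UV × UW = (−30, 150, 90).
Then n·(34, −5, 14) − (−1290) = 780.
|n| = √(900 + 22500 + 8100) = 30√35, so the distance is |780|/(30√35) = 26/√35.

26√35/35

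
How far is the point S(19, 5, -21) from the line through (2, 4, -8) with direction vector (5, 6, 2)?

Direction vector d = (5, 6, 2).
AP = (17, 1, -13); AP·d = 65, |AP|² = 459, |d|² = 65.
distance² = |AP|² − (AP·d)²/|d|² = 459 − 4225/65 = 394, so the distance is √394.

√394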